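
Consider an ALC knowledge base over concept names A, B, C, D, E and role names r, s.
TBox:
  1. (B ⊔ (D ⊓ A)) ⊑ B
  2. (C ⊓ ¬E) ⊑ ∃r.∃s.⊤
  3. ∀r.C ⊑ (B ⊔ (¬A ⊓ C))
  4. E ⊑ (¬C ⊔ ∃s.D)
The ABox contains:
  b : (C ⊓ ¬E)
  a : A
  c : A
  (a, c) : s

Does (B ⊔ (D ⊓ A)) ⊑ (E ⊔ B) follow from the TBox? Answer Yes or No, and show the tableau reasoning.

Yes

1. (B ⊔ (D ⊓ A)) ⊑ (E ⊔ B)  ⇔  ((B ⊔ (D ⊓ A)) ⊓ (¬E ⊓ ¬B)) unsat w.r.t. T
   all branches close; clash {B, ¬B} at x₀
2. Hence (B ⊔ (D ⊓ A)) ⊑ (E ⊔ B): entailed.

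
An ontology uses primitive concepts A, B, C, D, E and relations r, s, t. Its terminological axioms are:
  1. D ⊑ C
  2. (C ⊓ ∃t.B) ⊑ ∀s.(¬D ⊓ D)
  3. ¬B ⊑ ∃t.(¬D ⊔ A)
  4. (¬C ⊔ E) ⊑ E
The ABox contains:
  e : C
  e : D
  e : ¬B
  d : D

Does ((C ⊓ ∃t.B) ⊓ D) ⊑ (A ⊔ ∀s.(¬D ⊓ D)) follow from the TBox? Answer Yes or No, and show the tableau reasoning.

Yes

1. ((C ⊓ ∃t.B) ⊓ D) ⊑ (A ⊔ ∀s.(¬D ⊓ D))  ⇔  (((C ⊓ ∃t.B) ⊓ D) ⊓ (¬A ⊓ ∃s.(D ⊔ ¬D))) unsat w.r.t. T
   all branches close; clash {D, ¬D} at an ∃-successor
2. Hence ((C ⊓ ∃t.B) ⊓ D) ⊑ (A ⊔ ∀s.(¬D ⊓ D)): entailed.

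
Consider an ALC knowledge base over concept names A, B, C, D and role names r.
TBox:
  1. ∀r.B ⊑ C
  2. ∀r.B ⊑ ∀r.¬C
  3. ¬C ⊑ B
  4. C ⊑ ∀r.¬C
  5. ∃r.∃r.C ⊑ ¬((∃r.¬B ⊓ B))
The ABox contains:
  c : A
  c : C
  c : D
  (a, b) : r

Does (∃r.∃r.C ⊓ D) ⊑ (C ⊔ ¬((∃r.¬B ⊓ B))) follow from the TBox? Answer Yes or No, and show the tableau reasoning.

Yes

1. (∃r.∃r.C ⊓ D) ⊑ (C ⊔ ¬((∃r.¬B ⊓ B)))  ⇔  ((∃r.∃r.C ⊓ D) ⊓ (¬C ⊓ (∃r.¬B ⊓ B))) unsat w.r.t. T
   all branches close; clash {B, ¬B} at x₀
2. Hence (∃r.∃r.C ⊓ D) ⊑ (C ⊔ ¬((∃r.¬B ⊓ B))): entailed.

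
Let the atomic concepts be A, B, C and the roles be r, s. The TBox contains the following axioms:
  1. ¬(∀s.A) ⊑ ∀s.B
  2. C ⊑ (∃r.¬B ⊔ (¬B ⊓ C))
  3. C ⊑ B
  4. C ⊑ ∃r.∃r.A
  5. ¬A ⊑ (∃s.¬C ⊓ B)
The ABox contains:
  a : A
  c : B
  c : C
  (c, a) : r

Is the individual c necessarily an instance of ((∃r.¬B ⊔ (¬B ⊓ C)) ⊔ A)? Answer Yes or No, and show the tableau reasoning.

1. c : ((∃r.¬B ⊔ (¬B ⊓ C)) ⊔ A)?  L(c) = {B, C} ∪ {((∀r.B ⊓ (B ⊔ ¬C)) ⊓ ¬A)}
   clash {B, ¬B} at c — c ∈ ((∃r.¬B ⊔ (¬B ⊓ C)) ⊔ A)
2. Hence c : ((∃r.¬B ⊔ (¬B ⊓ C)) ⊔ A): entailed.

Yes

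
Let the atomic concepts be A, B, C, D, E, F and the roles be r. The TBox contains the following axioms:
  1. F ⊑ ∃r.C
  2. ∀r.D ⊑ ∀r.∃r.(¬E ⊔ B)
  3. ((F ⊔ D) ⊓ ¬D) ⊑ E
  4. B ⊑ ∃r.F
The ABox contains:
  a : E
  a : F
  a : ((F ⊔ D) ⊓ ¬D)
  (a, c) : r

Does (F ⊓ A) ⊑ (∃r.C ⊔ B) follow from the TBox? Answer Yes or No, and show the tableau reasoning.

Yes

1. (F ⊓ A) ⊑ (∃r.C ⊔ B)  ⇔  ((F ⊓ A) ⊓ (∀r.¬C ⊓ ¬B)) unsat w.r.t. T
   all branches close; clash {C, ¬C} at an ∃-successor
2. Hence (F ⊓ A) ⊑ (∃r.C ⊔ B): entailed.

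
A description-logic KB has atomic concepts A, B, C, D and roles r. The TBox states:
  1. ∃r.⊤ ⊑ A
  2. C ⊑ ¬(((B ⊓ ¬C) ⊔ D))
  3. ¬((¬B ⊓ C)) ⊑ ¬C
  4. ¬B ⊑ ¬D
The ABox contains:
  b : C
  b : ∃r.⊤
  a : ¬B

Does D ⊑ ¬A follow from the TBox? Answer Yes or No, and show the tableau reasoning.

1. D ⊑ ¬A  ⇔  (D ⊓ A) unsat w.r.t. T
   open: L(x₀) ⊇ {A, B, D, ¬C}
2. Hence D ⊑ ¬A: not entailed.

No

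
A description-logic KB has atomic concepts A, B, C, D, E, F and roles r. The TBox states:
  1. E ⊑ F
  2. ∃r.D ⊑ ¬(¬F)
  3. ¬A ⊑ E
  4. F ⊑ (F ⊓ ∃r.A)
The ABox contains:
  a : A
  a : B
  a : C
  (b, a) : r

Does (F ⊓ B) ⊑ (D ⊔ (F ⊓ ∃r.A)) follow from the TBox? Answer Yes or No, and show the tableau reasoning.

1. (F ⊓ B) ⊑ (D ⊔ (F ⊓ ∃r.A))  ⇔  ((F ⊓ B) ⊓ (¬D ⊓ (¬F ⊔ ∀r.¬A))) unsat w.r.t. T
   all branches close; clash {A, ¬A} at an ∃-successor
2. Hence (F ⊓ B) ⊑ (D ⊔ (F ⊓ ∃r.A)): entailed.

Yes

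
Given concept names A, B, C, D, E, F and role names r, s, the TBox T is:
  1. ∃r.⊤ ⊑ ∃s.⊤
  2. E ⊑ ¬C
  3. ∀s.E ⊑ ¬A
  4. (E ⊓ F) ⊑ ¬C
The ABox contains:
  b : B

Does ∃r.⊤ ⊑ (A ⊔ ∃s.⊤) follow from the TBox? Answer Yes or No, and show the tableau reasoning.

1. ∃r.⊤ ⊑ (A ⊔ ∃s.⊤)  ⇔  (∃r.⊤ ⊓ (¬A ⊓ ∀s.⊥)) unsat w.r.t. T
   all branches close; clash ⊥ at an ∃-successor
2. Hence ∃r.⊤ ⊑ (A ⊔ ∃s.⊤): entailed.

Yes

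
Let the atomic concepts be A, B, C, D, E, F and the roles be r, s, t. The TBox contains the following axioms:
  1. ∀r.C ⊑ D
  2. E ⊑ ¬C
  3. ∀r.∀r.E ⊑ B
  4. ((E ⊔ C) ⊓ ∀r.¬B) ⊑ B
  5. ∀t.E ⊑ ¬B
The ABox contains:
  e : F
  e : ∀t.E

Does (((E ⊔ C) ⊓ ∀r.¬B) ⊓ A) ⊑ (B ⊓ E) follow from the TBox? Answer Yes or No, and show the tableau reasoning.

No

1. (((E ⊔ C) ⊓ ∀r.¬B) ⊓ A) ⊑ (B ⊓ E)  ⇔  ((((E ⊔ C) ⊓ ∀r.¬B) ⊓ A) ⊓ (¬B ⊔ ¬E)) unsat w.r.t. T
   apply at x₀: ((E ⊔ C) ⊓ ∀r.¬B)⊑B
   open: L(x₀) ⊇ {A, B, C, ¬E, ∀r.¬B, …} (+ ∃-successors)
2. Hence (((E ⊔ C) ⊓ ∀r.¬B) ⊓ A) ⊑ (B ⊓ E): not entailed.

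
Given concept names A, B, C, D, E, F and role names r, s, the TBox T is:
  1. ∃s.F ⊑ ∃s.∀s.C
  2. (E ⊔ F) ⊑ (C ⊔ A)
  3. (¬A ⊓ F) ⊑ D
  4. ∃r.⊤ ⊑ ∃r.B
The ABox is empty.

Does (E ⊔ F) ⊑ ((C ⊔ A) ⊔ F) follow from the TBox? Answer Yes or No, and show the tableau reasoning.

Yes

1. (E ⊔ F) ⊑ ((C ⊔ A) ⊔ F)  ⇔  ((E ⊔ F) ⊓ ((¬C ⊓ ¬A) ⊓ ¬F)) unsat w.r.t. T
   all branches close; clash {F, ¬F} at x₀
2. Hence (E ⊔ F) ⊑ ((C ⊔ A) ⊔ F): entailed.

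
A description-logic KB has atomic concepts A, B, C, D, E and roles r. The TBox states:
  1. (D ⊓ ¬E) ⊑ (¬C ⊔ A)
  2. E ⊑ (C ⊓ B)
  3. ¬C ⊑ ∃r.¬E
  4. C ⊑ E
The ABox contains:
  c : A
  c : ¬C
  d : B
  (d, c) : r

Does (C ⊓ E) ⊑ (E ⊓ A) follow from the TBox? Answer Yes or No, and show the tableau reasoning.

No

1. (C ⊓ E) ⊑ (E ⊓ A)  ⇔  ((C ⊓ E) ⊓ (¬E ⊔ ¬A)) unsat w.r.t. T
   apply at x₀: E⊑(C ⊓ B)
   open: L(x₀) ⊇ {B, C, E, ¬A}
2. Hence (C ⊓ E) ⊑ (E ⊓ A): not entailed.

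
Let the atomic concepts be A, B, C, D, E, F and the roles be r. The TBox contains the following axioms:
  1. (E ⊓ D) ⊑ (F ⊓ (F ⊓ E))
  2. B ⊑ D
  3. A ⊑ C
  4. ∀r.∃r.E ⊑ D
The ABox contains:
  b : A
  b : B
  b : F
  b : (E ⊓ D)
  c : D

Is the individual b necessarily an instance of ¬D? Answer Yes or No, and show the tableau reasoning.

1. b : ¬D?  L(b) = {A, B, F, (E ⊓ D)} ∪ {D}
   apply at b: (E ⊓ D)⊑(F ⊓ (F ⊓ E)); A⊑C
   open: L(b) ⊇ {A, B, C, D, E, …} — b ∉ ¬D possible
2. Hence b : ¬D: not entailed.

No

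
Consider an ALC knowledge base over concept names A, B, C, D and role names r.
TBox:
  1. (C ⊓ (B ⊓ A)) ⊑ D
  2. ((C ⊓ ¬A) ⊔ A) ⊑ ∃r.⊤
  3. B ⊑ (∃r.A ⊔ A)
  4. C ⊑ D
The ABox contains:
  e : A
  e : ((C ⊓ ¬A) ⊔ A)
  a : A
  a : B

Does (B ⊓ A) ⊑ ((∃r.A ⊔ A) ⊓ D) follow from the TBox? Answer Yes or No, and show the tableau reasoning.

1. (B ⊓ A) ⊑ ((∃r.A ⊔ A) ⊓ D)  ⇔  ((B ⊓ A) ⊓ ((∀r.¬A ⊓ ¬A) ⊔ ¬D)) unsat w.r.t. T
   apply at x₀: B⊑(∃r.A ⊔ A)
   open: L(x₀) ⊇ {A, B, ¬C, ¬D, ∃r.⊤} (+ ∃-successors)
2. Hence (B ⊓ A) ⊑ ((∃r.A ⊔ A) ⊓ D): not entailed.

No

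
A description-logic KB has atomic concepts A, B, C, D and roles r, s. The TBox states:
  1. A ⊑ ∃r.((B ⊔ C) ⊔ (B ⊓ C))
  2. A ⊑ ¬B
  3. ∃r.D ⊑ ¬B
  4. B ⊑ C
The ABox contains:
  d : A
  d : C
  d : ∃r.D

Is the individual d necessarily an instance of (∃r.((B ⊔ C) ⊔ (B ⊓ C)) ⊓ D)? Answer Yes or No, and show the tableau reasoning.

No

1. d : (∃r.((B ⊔ C) ⊔ (B ⊓ C)) ⊓ D)?  L(d) = {A, C, ∃r.D} ∪ {(∀r.((¬B ⊓ ¬C) ⊓ (¬B ⊔ ¬C)) ⊔ ¬D)}
   apply at d: A⊑∃r.((B ⊔ C) ⊔ (B ⊓ C)); A⊑¬B; ∃r.D⊑¬B
   open: L(d) ⊇ {A, C, ¬B, ¬D, ∃r.((B ⊔ C) ⊔ (B ⊓ C)), …} (+ ∃-successors) — d ∉ (∃r.((B ⊔ C) ⊔ (B ⊓ C)) ⊓ D) possible
2. Hence d : (∃r.((B ⊔ C) ⊔ (B ⊓ C)) ⊓ D): not entailed.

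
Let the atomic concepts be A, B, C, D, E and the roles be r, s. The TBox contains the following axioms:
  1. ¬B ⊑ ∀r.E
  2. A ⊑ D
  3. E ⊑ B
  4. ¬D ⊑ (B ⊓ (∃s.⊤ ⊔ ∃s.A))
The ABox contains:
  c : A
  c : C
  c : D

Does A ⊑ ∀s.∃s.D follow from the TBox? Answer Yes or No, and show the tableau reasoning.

1. A ⊑ ∀s.∃s.D  ⇔  (A ⊓ ∃s.∀s.¬D) unsat w.r.t. T
   apply at x₀: A⊑D
   open: L(x₀) ⊇ {A, B, D, ∃s.∀s.¬D} (+ ∃-successors)
2. Hence A ⊑ ∀s.∃s.D: not entailed.

No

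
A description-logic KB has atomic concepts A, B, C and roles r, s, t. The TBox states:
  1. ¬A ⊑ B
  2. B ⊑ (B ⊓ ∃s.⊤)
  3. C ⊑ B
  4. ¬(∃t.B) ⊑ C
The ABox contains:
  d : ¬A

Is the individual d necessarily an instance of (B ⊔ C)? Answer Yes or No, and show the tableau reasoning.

1. d : (B ⊔ C)?  L(d) = {¬A} ∪ {(¬B ⊓ ¬C)}
   clash {B, ¬B} at d — d ∈ (B ⊔ C)
2. Hence d : (B ⊔ C): entailed.

Yes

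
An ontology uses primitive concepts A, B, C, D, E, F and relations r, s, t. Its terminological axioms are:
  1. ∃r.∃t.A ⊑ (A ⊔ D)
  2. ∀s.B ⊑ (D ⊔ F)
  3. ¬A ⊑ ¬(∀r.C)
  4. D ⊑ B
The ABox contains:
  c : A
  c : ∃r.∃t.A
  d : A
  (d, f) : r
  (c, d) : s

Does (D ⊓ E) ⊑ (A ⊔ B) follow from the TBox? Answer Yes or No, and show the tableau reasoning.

Yes

1. (D ⊓ E) ⊑ (A ⊔ B)  ⇔  ((D ⊓ E) ⊓ (¬A ⊓ ¬B)) unsat w.r.t. T
   all branches close; clash {B, ¬B} at x₀
2. Hence (D ⊓ E) ⊑ (A ⊔ B): entailed.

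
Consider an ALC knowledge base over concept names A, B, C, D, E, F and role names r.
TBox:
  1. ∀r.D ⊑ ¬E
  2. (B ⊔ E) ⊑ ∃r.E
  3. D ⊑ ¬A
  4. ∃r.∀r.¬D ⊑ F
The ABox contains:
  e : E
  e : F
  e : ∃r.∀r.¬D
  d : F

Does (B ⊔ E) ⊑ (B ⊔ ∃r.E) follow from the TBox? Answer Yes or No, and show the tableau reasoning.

1. (B ⊔ E) ⊑ (B ⊔ ∃r.E)  ⇔  ((B ⊔ E) ⊓ (¬B ⊓ ∀r.¬E)) unsat w.r.t. T
   all branches close; clash {E, ¬E} at x₀
2. Hence (B ⊔ E) ⊑ (B ⊔ ∃r.E): entailed.

Yes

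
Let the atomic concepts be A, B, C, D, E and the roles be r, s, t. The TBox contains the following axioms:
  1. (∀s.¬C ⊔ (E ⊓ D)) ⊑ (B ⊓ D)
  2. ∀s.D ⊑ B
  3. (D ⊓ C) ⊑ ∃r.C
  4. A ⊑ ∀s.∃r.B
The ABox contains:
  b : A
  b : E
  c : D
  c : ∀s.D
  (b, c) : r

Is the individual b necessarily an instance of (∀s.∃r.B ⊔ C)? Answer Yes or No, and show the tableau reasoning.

Yes

1. b : (∀s.∃r.B ⊔ C)?  L(b) = {A, E} ∪ {(∃s.∀r.¬B ⊓ ¬C)}
   clash {B, ¬B} at an ∃-successor — b ∈ (∀s.∃r.B ⊔ C)
2. Hence b : (∀s.∃r.B ⊔ C): entailed.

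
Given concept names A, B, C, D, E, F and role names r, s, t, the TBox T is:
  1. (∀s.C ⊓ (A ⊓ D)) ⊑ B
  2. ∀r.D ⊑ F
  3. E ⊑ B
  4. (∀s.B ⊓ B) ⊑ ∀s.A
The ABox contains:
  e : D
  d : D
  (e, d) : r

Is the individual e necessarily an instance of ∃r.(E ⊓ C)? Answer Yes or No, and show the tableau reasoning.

No

1. e : ∃r.(E ⊓ C)?  L(e) = {D} ∪ {∀r.(¬E ⊔ ¬C)}
   open: L(e) ⊇ {D, ¬E, ∀r.(¬E ⊔ ¬C), ∃r.¬D, ∃s.¬B, …} (+ ∃-successors) — e ∉ ∃r.(E ⊓ C) possible
2. Hence e : ∃r.(E ⊓ C): not entailed.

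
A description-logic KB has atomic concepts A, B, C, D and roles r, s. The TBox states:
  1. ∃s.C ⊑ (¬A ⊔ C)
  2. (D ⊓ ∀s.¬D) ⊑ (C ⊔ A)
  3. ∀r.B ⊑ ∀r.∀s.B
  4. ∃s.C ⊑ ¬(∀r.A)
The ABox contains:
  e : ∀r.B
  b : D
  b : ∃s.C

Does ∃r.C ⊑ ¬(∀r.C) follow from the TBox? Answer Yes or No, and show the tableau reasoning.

1. ∃r.C ⊑ ¬(∀r.C)  ⇔  (∃r.C ⊓ ∀r.C) unsat w.r.t. T
   open: L(x₀) ⊇ {¬D, ∀r.C, ∀s.¬C, ∃r.C, ∃r.¬B} (+ ∃-successors)
2. Hence ∃r.C ⊑ ¬(∀r.C): not entailed.

No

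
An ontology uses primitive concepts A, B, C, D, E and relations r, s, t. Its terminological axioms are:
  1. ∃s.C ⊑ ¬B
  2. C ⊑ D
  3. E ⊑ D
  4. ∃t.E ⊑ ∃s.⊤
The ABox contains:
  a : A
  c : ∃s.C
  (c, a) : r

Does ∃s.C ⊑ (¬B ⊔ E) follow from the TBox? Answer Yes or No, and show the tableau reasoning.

1. ∃s.C ⊑ (¬B ⊔ E)  ⇔  (∃s.C ⊓ (B ⊓ ¬E)) unsat w.r.t. T
   all branches close; clash {B, ¬B} at x₀
2. Hence ∃s.C ⊑ (¬B ⊔ E): entailed.

Yes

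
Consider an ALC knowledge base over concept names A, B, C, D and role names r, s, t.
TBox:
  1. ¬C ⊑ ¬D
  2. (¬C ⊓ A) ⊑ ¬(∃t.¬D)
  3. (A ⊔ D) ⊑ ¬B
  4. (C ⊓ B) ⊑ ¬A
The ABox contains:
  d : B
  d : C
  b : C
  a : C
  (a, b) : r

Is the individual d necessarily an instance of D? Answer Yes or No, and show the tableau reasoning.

No

1. d : D?  L(d) = {B, C} ∪ {¬D}
   open: L(d) ⊇ {B, C, ¬A, ¬D} — d ∉ D possible
2. Hence d : D: not entailed.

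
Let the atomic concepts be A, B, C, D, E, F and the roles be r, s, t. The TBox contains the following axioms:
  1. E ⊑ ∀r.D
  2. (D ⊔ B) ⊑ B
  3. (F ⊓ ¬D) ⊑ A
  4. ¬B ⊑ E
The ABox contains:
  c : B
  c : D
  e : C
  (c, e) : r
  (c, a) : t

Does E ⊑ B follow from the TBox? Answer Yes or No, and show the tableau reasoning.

1. E ⊑ B  ⇔  (E ⊓ ¬B) unsat w.r.t. T
   apply at x₀: E⊑∀r.D
   open: L(x₀) ⊇ {E, ¬B, ¬D, ¬F, ∀r.D}
2. Hence E ⊑ B: not entailed.

No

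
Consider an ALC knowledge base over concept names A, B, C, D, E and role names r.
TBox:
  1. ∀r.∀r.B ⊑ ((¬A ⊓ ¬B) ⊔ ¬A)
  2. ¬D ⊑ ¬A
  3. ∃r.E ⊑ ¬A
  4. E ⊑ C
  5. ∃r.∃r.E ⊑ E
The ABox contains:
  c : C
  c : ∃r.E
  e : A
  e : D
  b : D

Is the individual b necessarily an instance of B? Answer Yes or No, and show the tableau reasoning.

1. b : B?  L(b) = {D} ∪ {¬B}
   open: L(b) ⊇ {D, ¬B, ¬E, ∀r.¬E, ∀r.∀r.¬E, …} (+ ∃-successors) — b ∉ B possible
2. Hence b : B: not entailed.

No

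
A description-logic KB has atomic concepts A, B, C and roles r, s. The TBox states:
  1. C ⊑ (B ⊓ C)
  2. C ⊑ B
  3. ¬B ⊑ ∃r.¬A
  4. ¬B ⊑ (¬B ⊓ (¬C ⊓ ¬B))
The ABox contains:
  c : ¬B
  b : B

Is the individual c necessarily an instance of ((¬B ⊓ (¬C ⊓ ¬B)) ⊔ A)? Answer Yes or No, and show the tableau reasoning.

Yes

1. c : ((¬B ⊓ (¬C ⊓ ¬B)) ⊔ A)?  L(c) = {¬B} ∪ {((B ⊔ (C ⊔ B)) ⊓ ¬A)}
   clash {B, ¬B} at c — c ∈ ((¬B ⊓ (¬C ⊓ ¬B)) ⊔ A)
2. Hence c : ((¬B ⊓ (¬C ⊓ ¬B)) ⊔ A): entailed.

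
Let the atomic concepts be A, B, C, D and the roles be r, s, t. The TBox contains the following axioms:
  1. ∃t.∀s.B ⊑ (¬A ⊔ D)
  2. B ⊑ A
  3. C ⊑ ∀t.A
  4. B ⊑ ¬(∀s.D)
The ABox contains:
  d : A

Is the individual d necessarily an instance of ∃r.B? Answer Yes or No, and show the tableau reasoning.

1. d : ∃r.B?  L(d) = {A} ∪ {∀r.¬B}
   open: L(d) ⊇ {A, ¬B, ¬C, ∀r.¬B, ∀t.∃s.¬B} — d ∉ ∃r.B possible
2. Hence d : ∃r.B: not entailed.

No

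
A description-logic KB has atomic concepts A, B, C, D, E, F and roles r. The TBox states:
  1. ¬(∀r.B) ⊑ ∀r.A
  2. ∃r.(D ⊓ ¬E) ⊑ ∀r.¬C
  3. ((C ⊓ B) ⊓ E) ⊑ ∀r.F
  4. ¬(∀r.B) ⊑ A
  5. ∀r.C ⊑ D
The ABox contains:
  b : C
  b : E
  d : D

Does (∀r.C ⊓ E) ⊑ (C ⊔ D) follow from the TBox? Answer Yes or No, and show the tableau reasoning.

Yes

1. (∀r.C ⊓ E) ⊑ (C ⊔ D)  ⇔  ((∀r.C ⊓ E) ⊓ (¬C ⊓ ¬D)) unsat w.r.t. T
   all branches close; clash {D, ¬D} at x₀
2. Hence (∀r.C ⊓ E) ⊑ (C ⊔ D): entailed.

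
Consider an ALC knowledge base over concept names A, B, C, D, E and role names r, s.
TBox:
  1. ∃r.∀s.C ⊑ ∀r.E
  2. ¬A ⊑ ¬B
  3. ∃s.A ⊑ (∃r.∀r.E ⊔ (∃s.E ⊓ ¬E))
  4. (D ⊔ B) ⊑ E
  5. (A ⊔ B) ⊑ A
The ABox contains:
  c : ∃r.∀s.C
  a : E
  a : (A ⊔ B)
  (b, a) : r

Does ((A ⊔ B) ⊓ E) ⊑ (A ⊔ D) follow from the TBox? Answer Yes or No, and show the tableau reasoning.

Yes

1. ((A ⊔ B) ⊓ E) ⊑ (A ⊔ D)  ⇔  (((A ⊔ B) ⊓ E) ⊓ (¬A ⊓ ¬D)) unsat w.r.t. T
   all branches close; clash {B, ¬B} at x₀
2. Hence ((A ⊔ B) ⊓ E) ⊑ (A ⊔ D): entailed.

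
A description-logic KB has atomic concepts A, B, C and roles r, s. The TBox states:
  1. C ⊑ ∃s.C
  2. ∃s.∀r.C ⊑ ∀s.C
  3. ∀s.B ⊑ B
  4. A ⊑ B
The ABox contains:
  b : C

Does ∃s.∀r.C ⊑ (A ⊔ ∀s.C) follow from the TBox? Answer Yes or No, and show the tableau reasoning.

1. ∃s.∀r.C ⊑ (A ⊔ ∀s.C)  ⇔  (∃s.∀r.C ⊓ (¬A ⊓ ∃s.¬C)) unsat w.r.t. T
   all branches close; clash {C, ¬C} at an ∃-successor
2. Hence ∃s.∀r.C ⊑ (A ⊔ ∀s.C): entailed.

Yes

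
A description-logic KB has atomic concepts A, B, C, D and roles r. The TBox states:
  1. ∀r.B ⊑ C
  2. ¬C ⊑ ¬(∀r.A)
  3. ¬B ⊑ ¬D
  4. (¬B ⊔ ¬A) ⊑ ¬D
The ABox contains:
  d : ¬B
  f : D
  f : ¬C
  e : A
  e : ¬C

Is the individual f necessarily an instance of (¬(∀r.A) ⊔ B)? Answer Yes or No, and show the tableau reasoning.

1. f : (¬(∀r.A) ⊔ B)?  L(f) = {D, ¬C} ∪ {(∀r.A ⊓ ¬B)}
   clash {D, ¬D} at f — f ∈ (¬(∀r.A) ⊔ B)
2. Hence f : (¬(∀r.A) ⊔ B): entailed.

Yes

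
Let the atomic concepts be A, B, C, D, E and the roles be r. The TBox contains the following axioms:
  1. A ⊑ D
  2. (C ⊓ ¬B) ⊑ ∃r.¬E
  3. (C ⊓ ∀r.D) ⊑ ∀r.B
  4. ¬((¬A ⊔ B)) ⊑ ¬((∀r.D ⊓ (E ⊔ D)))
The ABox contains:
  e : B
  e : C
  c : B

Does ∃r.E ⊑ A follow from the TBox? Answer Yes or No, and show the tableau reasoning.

1. ∃r.E ⊑ A  ⇔  (∃r.E ⊓ ¬A) unsat w.r.t. T
   open: L(x₀) ⊇ {¬A, ¬C, ∃r.E} (+ ∃-successors)
2. Hence ∃r.E ⊑ A: not entailed.

No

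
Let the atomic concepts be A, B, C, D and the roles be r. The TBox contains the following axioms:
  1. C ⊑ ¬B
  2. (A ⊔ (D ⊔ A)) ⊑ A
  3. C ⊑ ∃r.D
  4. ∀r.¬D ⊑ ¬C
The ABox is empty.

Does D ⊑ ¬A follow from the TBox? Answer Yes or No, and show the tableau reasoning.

No

1. D ⊑ ¬A  ⇔  (D ⊓ A) unsat w.r.t. T
   open: L(x₀) ⊇ {A, D, ¬C}
2. Hence D ⊑ ¬A: not entailed.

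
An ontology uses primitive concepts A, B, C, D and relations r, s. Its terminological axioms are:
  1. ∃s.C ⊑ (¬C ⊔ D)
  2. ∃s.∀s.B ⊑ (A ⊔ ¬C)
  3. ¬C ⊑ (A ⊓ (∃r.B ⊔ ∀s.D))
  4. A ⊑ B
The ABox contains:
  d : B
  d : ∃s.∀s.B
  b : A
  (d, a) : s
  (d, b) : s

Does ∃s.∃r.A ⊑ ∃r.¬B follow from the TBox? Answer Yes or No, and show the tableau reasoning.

1. ∃s.∃r.A ⊑ ∃r.¬B  ⇔  (∃s.∃r.A ⊓ ∀r.B) unsat w.r.t. T
   open: L(x₀) ⊇ {C, ¬A, ∀r.B, ∀s.¬C, ∀s.∃s.¬B, …} (+ ∃-successors)
2. Hence ∃s.∃r.A ⊑ ∃r.¬B: not entailed.

No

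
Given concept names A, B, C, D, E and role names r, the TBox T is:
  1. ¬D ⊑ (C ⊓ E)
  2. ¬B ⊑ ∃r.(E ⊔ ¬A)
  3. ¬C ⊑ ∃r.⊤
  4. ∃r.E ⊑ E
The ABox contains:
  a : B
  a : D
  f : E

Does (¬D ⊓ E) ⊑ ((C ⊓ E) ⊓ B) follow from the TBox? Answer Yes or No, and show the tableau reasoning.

1. (¬D ⊓ E) ⊑ ((C ⊓ E) ⊓ B)  ⇔  ((¬D ⊓ E) ⊓ ((¬C ⊔ ¬E) ⊔ ¬B)) unsat w.r.t. T
   apply at x₀: ¬D⊑(C ⊓ E)
   open: L(x₀) ⊇ {C, E, ¬B, ¬D, ∃r.(E ⊔ ¬A)} (+ ∃-successors)
2. Hence (¬D ⊓ E) ⊑ ((C ⊓ E) ⊓ B): not entailed.

No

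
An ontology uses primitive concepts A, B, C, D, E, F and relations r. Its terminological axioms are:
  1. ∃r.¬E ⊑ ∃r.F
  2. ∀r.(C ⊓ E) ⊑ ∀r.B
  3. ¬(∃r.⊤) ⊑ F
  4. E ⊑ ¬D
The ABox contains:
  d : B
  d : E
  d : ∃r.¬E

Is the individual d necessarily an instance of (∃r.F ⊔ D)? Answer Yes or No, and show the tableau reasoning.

1. d : (∃r.F ⊔ D)?  L(d) = {B, E, ∃r.¬E} ∪ {(∀r.¬F ⊓ ¬D)}
   clash {F, ¬F} at an ∃-successor — d ∈ (∃r.F ⊔ D)
2. Hence d : (∃r.F ⊔ D): entailed.

Yes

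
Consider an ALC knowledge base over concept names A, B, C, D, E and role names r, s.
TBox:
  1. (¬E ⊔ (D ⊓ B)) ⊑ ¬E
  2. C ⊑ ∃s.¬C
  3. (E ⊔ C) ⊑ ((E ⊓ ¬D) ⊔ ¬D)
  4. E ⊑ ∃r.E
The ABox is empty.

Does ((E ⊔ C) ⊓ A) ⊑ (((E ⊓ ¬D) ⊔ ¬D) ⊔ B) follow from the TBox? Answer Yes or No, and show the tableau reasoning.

1. ((E ⊔ C) ⊓ A) ⊑ (((E ⊓ ¬D) ⊔ ¬D) ⊔ B)  ⇔  (((E ⊔ C) ⊓ A) ⊓ (((¬E ⊔ D) ⊓ D) ⊓ ¬B)) unsat w.r.t. T
   all branches close; clash {D, ¬D} at x₀
2. Hence ((E ⊔ C) ⊓ A) ⊑ (((E ⊓ ¬D) ⊔ ¬D) ⊔ B): entailed.

Yes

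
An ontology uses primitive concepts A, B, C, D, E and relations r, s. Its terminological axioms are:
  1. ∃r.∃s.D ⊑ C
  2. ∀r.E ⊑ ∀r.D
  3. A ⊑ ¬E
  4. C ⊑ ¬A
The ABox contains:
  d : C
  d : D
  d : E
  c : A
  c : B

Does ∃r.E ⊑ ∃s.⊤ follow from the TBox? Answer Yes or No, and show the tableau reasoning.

1. ∃r.E ⊑ ∃s.⊤  ⇔  (∃r.E ⊓ ∀s.⊥) unsat w.r.t. T
   open: L(x₀) ⊇ {¬A, ∀r.∀s.¬D, ∀s.⊥, ∃r.E, ∃r.¬E} (+ ∃-successors)
2. Hence ∃r.E ⊑ ∃s.⊤: not entailed.

No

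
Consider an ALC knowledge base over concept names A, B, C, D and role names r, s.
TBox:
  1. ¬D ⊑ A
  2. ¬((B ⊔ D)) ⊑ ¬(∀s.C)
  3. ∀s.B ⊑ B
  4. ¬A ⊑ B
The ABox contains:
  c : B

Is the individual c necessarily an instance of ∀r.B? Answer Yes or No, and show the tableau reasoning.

1. c : ∀r.B?  L(c) = {B} ∪ {∃r.¬B}
   open: L(c) ⊇ {B, D, ∃r.¬B} (+ ∃-successors) — c ∉ ∀r.B possible
2. Hence c : ∀r.B: not entailed.

No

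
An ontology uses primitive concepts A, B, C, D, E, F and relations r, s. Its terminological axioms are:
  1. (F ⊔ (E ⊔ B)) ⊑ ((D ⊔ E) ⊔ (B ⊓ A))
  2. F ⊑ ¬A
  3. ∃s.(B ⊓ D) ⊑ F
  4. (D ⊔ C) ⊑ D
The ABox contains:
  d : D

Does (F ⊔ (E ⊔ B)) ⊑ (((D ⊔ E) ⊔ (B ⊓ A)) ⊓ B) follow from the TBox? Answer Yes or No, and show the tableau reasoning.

1. (F ⊔ (E ⊔ B)) ⊑ (((D ⊔ E) ⊔ (B ⊓ A)) ⊓ B)  ⇔  ((F ⊔ (E ⊔ B)) ⊓ (((¬D ⊓ ¬E) ⊓ (¬B ⊔ ¬A)) ⊔ ¬B)) unsat w.r.t. T
   apply at x₀: (F ⊔ (E ⊔ B))⊑((D ⊔ E) ⊔ (B ⊓ A))
   open: L(x₀) ⊇ {E, F, ¬A, ¬B, ¬C, …}
2. Hence (F ⊔ (E ⊔ B)) ⊑ (((D ⊔ E) ⊔ (B ⊓ A)) ⊓ B): not entailed.

No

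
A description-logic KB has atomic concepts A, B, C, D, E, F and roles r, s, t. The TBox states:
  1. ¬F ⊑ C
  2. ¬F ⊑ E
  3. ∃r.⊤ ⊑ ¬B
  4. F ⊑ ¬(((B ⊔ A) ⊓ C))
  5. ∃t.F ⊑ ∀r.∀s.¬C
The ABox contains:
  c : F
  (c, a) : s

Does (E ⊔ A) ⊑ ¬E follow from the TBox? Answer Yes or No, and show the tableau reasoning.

No

1. (E ⊔ A) ⊑ ¬E  ⇔  ((E ⊔ A) ⊓ E) unsat w.r.t. T
   open: L(x₀) ⊇ {E, F, ¬A, ¬B, ∀r.⊥, …}
2. Hence (E ⊔ A) ⊑ ¬E: not entailed.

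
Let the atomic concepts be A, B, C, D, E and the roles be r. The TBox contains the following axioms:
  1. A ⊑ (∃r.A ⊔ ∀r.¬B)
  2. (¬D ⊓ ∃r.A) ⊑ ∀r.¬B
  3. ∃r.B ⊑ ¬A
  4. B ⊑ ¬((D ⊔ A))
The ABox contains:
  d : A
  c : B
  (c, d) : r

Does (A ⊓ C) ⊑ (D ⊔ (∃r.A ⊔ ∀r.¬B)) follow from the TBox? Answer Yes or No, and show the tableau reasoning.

1. (A ⊓ C) ⊑ (D ⊔ (∃r.A ⊔ ∀r.¬B))  ⇔  ((A ⊓ C) ⊓ (¬D ⊓ (∀r.¬A ⊓ ∃r.B))) unsat w.r.t. T
   all branches close; clash {A, ¬A} at x₀
2. Hence (A ⊓ C) ⊑ (D ⊔ (∃r.A ⊔ ∀r.¬B)): entailed.

Yes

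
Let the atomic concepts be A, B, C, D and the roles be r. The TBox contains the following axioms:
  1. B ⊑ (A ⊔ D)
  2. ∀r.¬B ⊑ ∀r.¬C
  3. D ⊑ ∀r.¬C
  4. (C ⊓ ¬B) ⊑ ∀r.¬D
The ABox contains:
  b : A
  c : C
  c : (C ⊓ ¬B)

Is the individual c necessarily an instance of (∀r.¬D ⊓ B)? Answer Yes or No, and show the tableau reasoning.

No

1. c : (∀r.¬D ⊓ B)?  L(c) = {C, (C ⊓ ¬B)} ∪ {(∃r.D ⊔ ¬B)}
   apply at c: (C ⊓ ¬B)⊑∀r.¬D
   open: L(c) ⊇ {C, ¬B, ¬D, ∀r.¬D, ∃r.B} (+ ∃-successors) — c ∉ (∀r.¬D ⊓ B) possible
2. Hence c : (∀r.¬D ⊓ B): not entailed.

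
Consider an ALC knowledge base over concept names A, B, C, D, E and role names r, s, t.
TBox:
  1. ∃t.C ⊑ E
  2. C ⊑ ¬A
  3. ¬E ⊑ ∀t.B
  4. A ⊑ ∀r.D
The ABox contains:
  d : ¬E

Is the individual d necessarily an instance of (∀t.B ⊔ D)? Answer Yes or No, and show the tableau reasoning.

1. d : (∀t.B ⊔ D)?  L(d) = {¬E} ∪ {(∃t.¬B ⊓ ¬D)}
   clash {E, ¬E} at d — d ∈ (∀t.B ⊔ D)
2. Hence d : (∀t.B ⊔ D): entailed.

Yes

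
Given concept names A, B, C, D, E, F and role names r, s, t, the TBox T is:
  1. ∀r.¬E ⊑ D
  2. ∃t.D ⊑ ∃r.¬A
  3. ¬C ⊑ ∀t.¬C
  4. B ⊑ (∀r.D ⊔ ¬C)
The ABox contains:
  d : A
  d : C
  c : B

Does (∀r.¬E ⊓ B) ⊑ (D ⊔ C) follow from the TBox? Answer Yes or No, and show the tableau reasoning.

Yes

1. (∀r.¬E ⊓ B) ⊑ (D ⊔ C)  ⇔  ((∀r.¬E ⊓ B) ⊓ (¬D ⊓ ¬C)) unsat w.r.t. T
   all branches close; clash {D, ¬D} at x₀
2. Hence (∀r.¬E ⊓ B) ⊑ (D ⊔ C): entailed.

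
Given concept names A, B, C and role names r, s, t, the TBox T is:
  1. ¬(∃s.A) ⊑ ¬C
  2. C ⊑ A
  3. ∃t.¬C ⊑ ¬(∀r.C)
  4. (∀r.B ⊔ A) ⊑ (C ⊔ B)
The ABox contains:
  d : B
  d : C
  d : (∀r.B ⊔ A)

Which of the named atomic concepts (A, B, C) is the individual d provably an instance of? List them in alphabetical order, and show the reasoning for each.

{A, B, C}

1. d : A?  L(d) = {B, C, (∀r.B ⊔ A)} ∪ {¬A}
   clash {A, ¬A} at d — d ∈ A
2. d : B?  L(d) = {B, C, (∀r.B ⊔ A)} ∪ {¬B}
   clash {B, ¬B} at d — d ∈ B
3. d : C?  L(d) = {B, C, (∀r.B ⊔ A)} ∪ {¬C}
   clash {C, ¬C} at d — d ∈ C
4. Entailed for d: {A, B, C}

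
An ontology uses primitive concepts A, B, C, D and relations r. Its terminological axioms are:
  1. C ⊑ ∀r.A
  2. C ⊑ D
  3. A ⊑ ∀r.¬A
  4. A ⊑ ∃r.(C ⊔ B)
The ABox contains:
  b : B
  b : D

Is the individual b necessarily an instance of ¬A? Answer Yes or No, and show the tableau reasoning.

No

1. b : ¬A?  L(b) = {B, D} ∪ {A}
   apply at b: A⊑∀r.¬A; A⊑∃r.(C ⊔ B)
   open: L(b) ⊇ {A, B, D, ¬C, ∀r.¬A, …} (+ ∃-successors) — b ∉ ¬A possible
2. Hence b : ¬A: not entailed.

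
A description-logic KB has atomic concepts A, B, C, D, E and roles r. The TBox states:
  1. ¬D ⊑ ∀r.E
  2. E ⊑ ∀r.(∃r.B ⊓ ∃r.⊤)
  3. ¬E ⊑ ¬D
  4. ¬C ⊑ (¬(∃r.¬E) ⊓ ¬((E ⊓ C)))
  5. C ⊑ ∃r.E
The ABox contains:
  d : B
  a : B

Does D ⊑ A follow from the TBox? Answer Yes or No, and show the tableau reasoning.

1. D ⊑ A  ⇔  (D ⊓ ¬A) unsat w.r.t. T
   open: L(x₀) ⊇ {D, E, ¬A, ¬C, ∀r.(∃r.B ⊓ ∃r.⊤), …}
2. Hence D ⊑ A: not entailed.

No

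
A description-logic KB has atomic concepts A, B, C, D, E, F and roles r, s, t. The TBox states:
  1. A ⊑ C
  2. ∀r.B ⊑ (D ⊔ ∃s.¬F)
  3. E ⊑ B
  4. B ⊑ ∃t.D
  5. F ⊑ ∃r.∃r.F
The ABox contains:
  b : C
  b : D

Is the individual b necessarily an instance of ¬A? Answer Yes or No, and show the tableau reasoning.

1. b : ¬A?  L(b) = {C, D} ∪ {A}
   open: L(b) ⊇ {A, C, D, ¬B, ¬E, …} (+ ∃-successors) — b ∉ ¬A possible
2. Hence b : ¬A: not entailed.

No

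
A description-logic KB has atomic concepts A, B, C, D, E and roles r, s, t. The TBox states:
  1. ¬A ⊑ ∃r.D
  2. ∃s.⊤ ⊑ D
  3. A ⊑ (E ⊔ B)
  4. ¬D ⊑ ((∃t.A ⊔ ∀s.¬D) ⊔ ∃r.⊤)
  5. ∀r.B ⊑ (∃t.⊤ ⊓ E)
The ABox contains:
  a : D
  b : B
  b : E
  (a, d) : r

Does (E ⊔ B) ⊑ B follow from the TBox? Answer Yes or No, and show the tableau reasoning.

No

1. (E ⊔ B) ⊑ B  ⇔  ((E ⊔ B) ⊓ ¬B) unsat w.r.t. T
   open: L(x₀) ⊇ {A, D, E, ¬B, ∀s.⊥, …} (+ ∃-successors)
2. Hence (E ⊔ B) ⊑ B: not entailed.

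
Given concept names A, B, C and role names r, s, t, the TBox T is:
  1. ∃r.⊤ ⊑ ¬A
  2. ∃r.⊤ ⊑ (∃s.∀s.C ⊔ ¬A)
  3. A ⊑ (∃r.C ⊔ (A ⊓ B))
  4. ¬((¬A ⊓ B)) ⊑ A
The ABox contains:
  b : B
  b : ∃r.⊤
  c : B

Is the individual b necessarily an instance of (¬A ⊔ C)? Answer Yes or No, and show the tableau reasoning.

Yes

1. b : (¬A ⊔ C)?  L(b) = {B, ∃r.⊤} ∪ {(A ⊓ ¬C)}
   clash {A, ¬A} at b — b ∈ (¬A ⊔ C)
2. Hence b : (¬A ⊔ C): entailed.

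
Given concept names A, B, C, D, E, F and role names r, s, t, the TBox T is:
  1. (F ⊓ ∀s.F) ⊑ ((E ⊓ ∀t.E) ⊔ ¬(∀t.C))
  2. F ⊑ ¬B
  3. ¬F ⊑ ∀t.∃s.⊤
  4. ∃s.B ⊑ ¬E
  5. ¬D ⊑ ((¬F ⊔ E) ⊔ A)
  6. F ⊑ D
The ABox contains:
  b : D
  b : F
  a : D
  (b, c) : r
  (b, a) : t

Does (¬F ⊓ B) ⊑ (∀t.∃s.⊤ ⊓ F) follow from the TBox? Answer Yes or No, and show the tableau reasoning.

No

1. (¬F ⊓ B) ⊑ (∀t.∃s.⊤ ⊓ F)  ⇔  ((¬F ⊓ B) ⊓ (∃t.∀s.⊥ ⊔ ¬F)) unsat w.r.t. T
   apply at x₀: ¬F⊑∀t.∃s.⊤
   open: L(x₀) ⊇ {B, D, ¬F, ∀s.¬B, ∀t.∃s.⊤}
2. Hence (¬F ⊓ B) ⊑ (∀t.∃s.⊤ ⊓ F): not entailed.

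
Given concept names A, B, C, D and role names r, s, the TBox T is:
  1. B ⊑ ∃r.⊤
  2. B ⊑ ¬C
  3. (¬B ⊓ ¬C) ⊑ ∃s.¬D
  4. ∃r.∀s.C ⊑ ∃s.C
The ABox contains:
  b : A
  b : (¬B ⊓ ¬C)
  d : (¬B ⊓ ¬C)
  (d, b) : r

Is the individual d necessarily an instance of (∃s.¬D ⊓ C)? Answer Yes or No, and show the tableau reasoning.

No

1. d : (∃s.¬D ⊓ C)?  L(d) = {(¬B ⊓ ¬C)} ∪ {(∀s.D ⊔ ¬C)}
   apply at d: (¬B ⊓ ¬C)⊑∃s.¬D
   open: L(d) ⊇ {¬B, ¬C, ∀r.∃s.¬C, ∃s.¬D} (+ ∃-successors) — d ∉ (∃s.¬D ⊓ C) possible
2. Hence d : (∃s.¬D ⊓ C): not entailed.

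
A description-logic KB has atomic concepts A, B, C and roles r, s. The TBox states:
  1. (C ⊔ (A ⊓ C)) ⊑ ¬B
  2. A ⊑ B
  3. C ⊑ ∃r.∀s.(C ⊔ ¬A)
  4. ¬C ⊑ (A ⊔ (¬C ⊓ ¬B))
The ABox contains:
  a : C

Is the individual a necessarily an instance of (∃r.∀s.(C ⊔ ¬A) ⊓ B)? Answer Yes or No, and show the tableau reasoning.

No

1. a : (∃r.∀s.(C ⊔ ¬A) ⊓ B)?  L(a) = {C} ∪ {(∀r.∃s.(¬C ⊓ A) ⊔ ¬B)}
   apply at a: C⊑∃r.∀s.(C ⊔ ¬A)
   open: L(a) ⊇ {C, ¬A, ¬B, ∃r.∀s.(C ⊔ ¬A)} (+ ∃-successors) — a ∉ (∃r.∀s.(C ⊔ ¬A) ⊓ B) possible
2. Hence a : (∃r.∀s.(C ⊔ ¬A) ⊓ B): not entailed.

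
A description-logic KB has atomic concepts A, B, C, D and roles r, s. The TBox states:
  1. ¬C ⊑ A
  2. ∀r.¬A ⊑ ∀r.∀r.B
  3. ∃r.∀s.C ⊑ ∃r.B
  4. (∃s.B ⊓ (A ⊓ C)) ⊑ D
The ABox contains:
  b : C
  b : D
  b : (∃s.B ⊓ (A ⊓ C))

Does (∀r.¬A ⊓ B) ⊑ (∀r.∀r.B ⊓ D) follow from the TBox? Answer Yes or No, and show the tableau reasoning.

1. (∀r.¬A ⊓ B) ⊑ (∀r.∀r.B ⊓ D)  ⇔  ((∀r.¬A ⊓ B) ⊓ (∃r.∃r.¬B ⊔ ¬D)) unsat w.r.t. T
   apply at x₀: ∀r.¬A⊑∀r.∀r.B
   open: L(x₀) ⊇ {B, C, ¬D, ∀r.¬A, ∀r.∀r.B, …}
2. Hence (∀r.¬A ⊓ B) ⊑ (∀r.∀r.B ⊓ D): not entailed.

No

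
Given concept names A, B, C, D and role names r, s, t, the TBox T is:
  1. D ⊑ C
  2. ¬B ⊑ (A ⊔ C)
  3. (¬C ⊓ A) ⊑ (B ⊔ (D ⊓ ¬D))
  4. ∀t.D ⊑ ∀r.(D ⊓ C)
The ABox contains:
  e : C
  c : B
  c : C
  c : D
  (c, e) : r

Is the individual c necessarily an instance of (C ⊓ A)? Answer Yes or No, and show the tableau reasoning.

1. c : (C ⊓ A)?  L(c) = {B, C, D} ∪ {(¬C ⊔ ¬A)}
   open: L(c) ⊇ {B, C, D, ¬A, ∃t.¬D} (+ ∃-successors) — c ∉ (C ⊓ A) possible
2. Hence c : (C ⊓ A): not entailed.

No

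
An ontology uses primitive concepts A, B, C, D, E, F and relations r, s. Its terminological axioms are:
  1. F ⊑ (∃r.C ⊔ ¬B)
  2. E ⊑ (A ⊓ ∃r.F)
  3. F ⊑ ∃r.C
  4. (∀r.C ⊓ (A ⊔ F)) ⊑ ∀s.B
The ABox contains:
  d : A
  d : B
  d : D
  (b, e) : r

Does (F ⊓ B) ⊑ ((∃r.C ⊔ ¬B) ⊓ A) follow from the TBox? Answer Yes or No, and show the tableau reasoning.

1. (F ⊓ B) ⊑ ((∃r.C ⊔ ¬B) ⊓ A)  ⇔  ((F ⊓ B) ⊓ ((∀r.¬C ⊓ B) ⊔ ¬A)) unsat w.r.t. T
   apply at x₀: F⊑(∃r.C ⊔ ¬B); F⊑∃r.C
   open: L(x₀) ⊇ {B, F, ¬A, ¬E, ∃r.C, …} (+ ∃-successors)
2. Hence (F ⊓ B) ⊑ ((∃r.C ⊔ ¬B) ⊓ A): not entailed.

No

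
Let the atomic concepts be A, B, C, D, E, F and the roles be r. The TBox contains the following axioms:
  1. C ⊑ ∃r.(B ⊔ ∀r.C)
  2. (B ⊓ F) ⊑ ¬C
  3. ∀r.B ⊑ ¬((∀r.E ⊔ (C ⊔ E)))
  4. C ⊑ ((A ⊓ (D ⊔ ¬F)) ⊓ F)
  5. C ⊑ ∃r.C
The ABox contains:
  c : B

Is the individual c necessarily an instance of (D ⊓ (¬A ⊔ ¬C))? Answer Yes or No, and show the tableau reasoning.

1. c : (D ⊓ (¬A ⊔ ¬C))?  L(c) = {B} ∪ {(¬D ⊔ (A ⊓ C))}
   open: L(c) ⊇ {B, ¬C, ¬D, ∃r.¬B} (+ ∃-successors) — c ∉ (D ⊓ (¬A ⊔ ¬C)) possible
2. Hence c : (D ⊓ (¬A ⊔ ¬C)): not entailed.

No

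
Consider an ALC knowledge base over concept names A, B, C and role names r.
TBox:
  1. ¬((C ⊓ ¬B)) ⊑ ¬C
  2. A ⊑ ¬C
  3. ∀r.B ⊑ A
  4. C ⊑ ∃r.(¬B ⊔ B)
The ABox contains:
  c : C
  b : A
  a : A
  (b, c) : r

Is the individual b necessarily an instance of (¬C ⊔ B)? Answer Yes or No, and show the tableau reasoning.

Yes

1. b : (¬C ⊔ B)?  L(b) = {A} ∪ {(C ⊓ ¬B)}
   clash {C, ¬C} at b — b ∈ (¬C ⊔ B)
2. Hence b : (¬C ⊔ B): entailed.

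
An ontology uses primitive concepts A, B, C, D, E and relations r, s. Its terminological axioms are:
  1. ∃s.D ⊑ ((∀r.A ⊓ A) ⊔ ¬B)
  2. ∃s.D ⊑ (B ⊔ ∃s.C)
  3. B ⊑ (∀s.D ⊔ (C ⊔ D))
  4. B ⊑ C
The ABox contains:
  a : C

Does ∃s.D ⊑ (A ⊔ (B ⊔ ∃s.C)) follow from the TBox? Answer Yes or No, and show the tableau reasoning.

Yes

1. ∃s.D ⊑ (A ⊔ (B ⊔ ∃s.C))  ⇔  (∃s.D ⊓ (¬A ⊓ (¬B ⊓ ∀s.¬C))) unsat w.r.t. T
   all branches close; clash {C, ¬C} at an ∃-successor
2. Hence ∃s.D ⊑ (A ⊔ (B ⊔ ∃s.C)): entailed.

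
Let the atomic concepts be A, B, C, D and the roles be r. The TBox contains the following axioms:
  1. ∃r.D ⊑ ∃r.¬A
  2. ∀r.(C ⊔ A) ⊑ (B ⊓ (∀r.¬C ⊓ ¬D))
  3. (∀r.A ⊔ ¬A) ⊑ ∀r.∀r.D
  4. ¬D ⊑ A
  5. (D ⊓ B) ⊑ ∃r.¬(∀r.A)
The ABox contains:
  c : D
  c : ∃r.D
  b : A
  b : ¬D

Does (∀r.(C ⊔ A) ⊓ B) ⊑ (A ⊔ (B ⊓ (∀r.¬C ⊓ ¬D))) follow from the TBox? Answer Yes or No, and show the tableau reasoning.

1. (∀r.(C ⊔ A) ⊓ B) ⊑ (A ⊔ (B ⊓ (∀r.¬C ⊓ ¬D)))  ⇔  ((∀r.(C ⊔ A) ⊓ B) ⊓ (¬A ⊓ (¬B ⊔ (∃r.C ⊔ D)))) unsat w.r.t. T
   all branches close; clash {A, ¬A} at x₀
2. Hence (∀r.(C ⊔ A) ⊓ B) ⊑ (A ⊔ (B ⊓ (∀r.¬C ⊓ ¬D))): entailed.

Yes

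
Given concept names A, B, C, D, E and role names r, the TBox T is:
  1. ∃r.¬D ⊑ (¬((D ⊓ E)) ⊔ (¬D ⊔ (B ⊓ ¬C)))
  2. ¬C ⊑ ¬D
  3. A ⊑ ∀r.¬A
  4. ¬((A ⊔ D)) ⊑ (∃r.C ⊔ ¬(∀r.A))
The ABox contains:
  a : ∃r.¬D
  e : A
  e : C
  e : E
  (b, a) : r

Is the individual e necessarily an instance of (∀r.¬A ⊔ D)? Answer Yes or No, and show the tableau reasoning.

Yes

1. e : (∀r.¬A ⊔ D)?  L(e) = {A, C, E} ∪ {(∃r.A ⊓ ¬D)}
   clash {A, ¬A} at an ∃-successor — e ∈ (∀r.¬A ⊔ D)
2. Hence e : (∀r.¬A ⊔ D): entailed.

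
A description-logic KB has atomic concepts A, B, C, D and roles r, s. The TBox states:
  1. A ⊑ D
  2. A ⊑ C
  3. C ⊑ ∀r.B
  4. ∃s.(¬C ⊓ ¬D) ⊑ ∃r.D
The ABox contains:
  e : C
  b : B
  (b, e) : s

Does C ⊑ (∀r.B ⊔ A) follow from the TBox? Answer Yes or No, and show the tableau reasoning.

Yes

1. C ⊑ (∀r.B ⊔ A)  ⇔  (C ⊓ (∃r.¬B ⊓ ¬A)) unsat w.r.t. T
   all branches close; clash {B, ¬B} at an ∃-successor
2. Hence C ⊑ (∀r.B ⊔ A): entailed.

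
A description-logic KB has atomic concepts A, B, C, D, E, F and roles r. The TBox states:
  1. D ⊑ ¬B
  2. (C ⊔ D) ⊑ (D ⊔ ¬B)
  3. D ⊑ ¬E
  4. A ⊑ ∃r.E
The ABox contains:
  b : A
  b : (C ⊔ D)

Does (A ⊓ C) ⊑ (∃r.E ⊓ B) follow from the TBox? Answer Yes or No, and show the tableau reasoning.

No

1. (A ⊓ C) ⊑ (∃r.E ⊓ B)  ⇔  ((A ⊓ C) ⊓ (∀r.¬E ⊔ ¬B)) unsat w.r.t. T
   apply at x₀: A⊑∃r.E
   open: L(x₀) ⊇ {A, C, ¬B, ¬D, ∃r.E} (+ ∃-successors)
2. Hence (A ⊓ C) ⊑ (∃r.E ⊓ B): not entailed.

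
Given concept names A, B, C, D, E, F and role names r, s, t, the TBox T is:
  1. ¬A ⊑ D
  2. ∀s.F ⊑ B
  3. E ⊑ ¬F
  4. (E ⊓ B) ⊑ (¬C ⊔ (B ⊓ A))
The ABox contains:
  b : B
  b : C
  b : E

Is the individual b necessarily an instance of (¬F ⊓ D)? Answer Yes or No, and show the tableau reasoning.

1. b : (¬F ⊓ D)?  L(b) = {B, C, E} ∪ {(F ⊔ ¬D)}
   apply at b: E⊑¬F
   open: L(b) ⊇ {A, B, C, E, ¬D, …} — b ∉ (¬F ⊓ D) possible
2. Hence b : (¬F ⊓ D): not entailed.

No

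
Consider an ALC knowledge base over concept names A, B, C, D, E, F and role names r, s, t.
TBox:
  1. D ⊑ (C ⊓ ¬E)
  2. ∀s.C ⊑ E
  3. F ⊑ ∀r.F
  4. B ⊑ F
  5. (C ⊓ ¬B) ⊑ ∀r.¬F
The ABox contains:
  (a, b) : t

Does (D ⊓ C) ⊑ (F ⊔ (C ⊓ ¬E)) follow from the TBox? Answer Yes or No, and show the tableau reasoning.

Yes

1. (D ⊓ C) ⊑ (F ⊔ (C ⊓ ¬E))  ⇔  ((D ⊓ C) ⊓ (¬F ⊓ (¬C ⊔ E))) unsat w.r.t. T
   all branches close; clash {F, ¬F} at x₀
2. Hence (D ⊓ C) ⊑ (F ⊔ (C ⊓ ¬E)): entailed.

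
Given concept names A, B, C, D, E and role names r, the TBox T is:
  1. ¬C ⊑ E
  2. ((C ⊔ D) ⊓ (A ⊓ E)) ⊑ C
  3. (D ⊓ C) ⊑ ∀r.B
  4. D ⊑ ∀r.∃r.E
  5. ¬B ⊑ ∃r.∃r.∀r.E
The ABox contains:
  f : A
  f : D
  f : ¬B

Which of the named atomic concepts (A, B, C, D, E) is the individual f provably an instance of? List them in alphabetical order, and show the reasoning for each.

1. f : A?  L(f) = {A, D, ¬B} ∪ {¬A}
   clash {A, ¬A} at f — f ∈ A
2. f : B?  L(f) = {A, D, ¬B} ∪ {¬B}
   apply at f: D⊑∀r.∃r.E; ¬B⊑∃r.∃r.∀r.E
   open: L(f) ⊇ {A, C, D, ¬B, ∀r.B, …} (+ ∃-successors) — f ∉ B possible
3. f : C?  L(f) = {A, D, ¬B} ∪ {¬C}
   clash {C, ¬C} at f — f ∈ C
4. f : D?  L(f) = {A, D, ¬B} ∪ {¬D}
   clash {D, ¬D} at f — f ∈ D
5. f : E?  L(f) = {A, D, ¬B} ∪ {¬E}
   apply at f: D⊑∀r.∃r.E; ¬B⊑∃r.∃r.∀r.E
   open: L(f) ⊇ {A, C, D, ¬B, ¬E, …} (+ ∃-successors) — f ∉ E possible
6. Entailed for f: {A, C, D}

{A, C, D}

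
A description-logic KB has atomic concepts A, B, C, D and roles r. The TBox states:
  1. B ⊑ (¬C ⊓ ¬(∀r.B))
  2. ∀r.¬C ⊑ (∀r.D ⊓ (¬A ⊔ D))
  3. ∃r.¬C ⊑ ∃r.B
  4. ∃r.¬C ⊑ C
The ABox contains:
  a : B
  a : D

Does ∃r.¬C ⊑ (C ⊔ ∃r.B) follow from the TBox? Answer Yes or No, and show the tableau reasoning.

1. ∃r.¬C ⊑ (C ⊔ ∃r.B)  ⇔  (∃r.¬C ⊓ (¬C ⊓ ∀r.¬B)) unsat w.r.t. T
   all branches close; clash {C, ¬C} at x₀
2. Hence ∃r.¬C ⊑ (C ⊔ ∃r.B): entailed.

Yes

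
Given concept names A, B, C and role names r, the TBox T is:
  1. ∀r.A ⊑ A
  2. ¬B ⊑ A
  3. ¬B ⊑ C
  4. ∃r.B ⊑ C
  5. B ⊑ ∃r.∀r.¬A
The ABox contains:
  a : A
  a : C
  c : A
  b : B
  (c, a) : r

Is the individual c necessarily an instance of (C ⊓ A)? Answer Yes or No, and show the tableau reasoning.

1. c : (C ⊓ A)?  L(c) = {A} ∪ {(¬C ⊔ ¬A)}
   open: L(c) ⊇ {A, B, ¬C, ∀r.¬B, ∃r.∀r.¬A} (+ ∃-successors) — c ∉ (C ⊓ A) possible
2. Hence c : (C ⊓ A): not entailed.

No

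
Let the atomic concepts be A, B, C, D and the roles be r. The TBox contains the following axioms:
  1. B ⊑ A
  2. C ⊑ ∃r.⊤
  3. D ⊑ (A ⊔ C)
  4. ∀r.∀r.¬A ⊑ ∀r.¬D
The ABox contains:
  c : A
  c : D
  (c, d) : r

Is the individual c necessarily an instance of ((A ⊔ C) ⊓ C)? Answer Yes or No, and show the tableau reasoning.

No

1. c : ((A ⊔ C) ⊓ C)?  L(c) = {A, D} ∪ {((¬A ⊓ ¬C) ⊔ ¬C)}
   apply at c: D⊑(A ⊔ C)
   open: L(c) ⊇ {A, D, ¬C, ∃r.∃r.A} (+ ∃-successors) — c ∉ ((A ⊔ C) ⊓ C) possible
2. Hence c : ((A ⊔ C) ⊓ C): not entailed.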